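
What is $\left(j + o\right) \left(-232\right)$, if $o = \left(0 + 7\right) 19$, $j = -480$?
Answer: $80504$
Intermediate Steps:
$o = 133$ ($o = 7 \cdot 19 = 133$)
$\left(j + o\right) \left(-232\right) = \left(-480 + 133\right) \left(-232\right) = \left(-347\right) \left(-232\right) = 80504$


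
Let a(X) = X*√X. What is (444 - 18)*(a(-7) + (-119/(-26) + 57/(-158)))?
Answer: 1844580/1027 - 2982*I*√7 ≈ 1796.1 - 7889.6*I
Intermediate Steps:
a(X) = X^(3/2)
(444 - 18)*(a(-7) + (-119/(-26) + 57/(-158))) = (444 - 18)*((-7)^(3/2) + (-119/(-26) + 57/(-158))) = 426*(-7*I*√7 + (-119*(-1/26) + 57*(-1/158))) = 426*(-7*I*√7 + (119/26 - 57/158)) = 426*(-7*I*√7 + 4330/1027) = 426*(4330/1027 - 7*I*√7) = 1844580/1027 - 2982*I*√7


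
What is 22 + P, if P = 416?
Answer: 438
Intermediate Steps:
22 + P = 22 + 416 = 438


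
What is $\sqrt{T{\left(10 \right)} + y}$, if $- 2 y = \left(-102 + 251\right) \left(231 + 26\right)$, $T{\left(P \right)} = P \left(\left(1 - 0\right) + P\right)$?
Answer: $\frac{7 i \sqrt{1554}}{2} \approx 137.97 i$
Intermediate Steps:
$T{\left(P \right)} = P \left(1 + P\right)$ ($T{\left(P \right)} = P \left(\left(1 + 0\right) + P\right) = P \left(1 + P\right)$)
$y = - \frac{38293}{2}$ ($y = - \frac{\left(-102 + 251\right) \left(231 + 26\right)}{2} = - \frac{149 \cdot 257}{2} = \left(- \frac{1}{2}\right) 38293 = - \frac{38293}{2} \approx -19147.0$)
$\sqrt{T{\left(10 \right)} + y} = \sqrt{10 \left(1 + 10\right) - \frac{38293}{2}} = \sqrt{10 \cdot 11 - \frac{38293}{2}} = \sqrt{110 - \frac{38293}{2}} = \sqrt{- \frac{38073}{2}} = \frac{7 i \sqrt{1554}}{2}$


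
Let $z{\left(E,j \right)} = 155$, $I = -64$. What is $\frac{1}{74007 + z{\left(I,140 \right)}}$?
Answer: $\frac{1}{74162} \approx 1.3484 \cdot 10^{-5}$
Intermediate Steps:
$\frac{1}{74007 + z{\left(I,140 \right)}} = \frac{1}{74007 + 155} = \frac{1}{74162}$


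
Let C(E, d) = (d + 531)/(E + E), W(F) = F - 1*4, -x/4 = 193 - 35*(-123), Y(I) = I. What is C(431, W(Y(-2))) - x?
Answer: 15509629/862 ≈ 17993.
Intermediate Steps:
x = -17992 (x = -4*(193 - 35*(-123)) = -4*(193 + 4305) = -4*4498 = -17992)
W(F) = -4 + F (W(F) = F - 4 = -4 + F)
C(E, d) = (531 + d)/(2*E) (C(E, d) = (531 + d)/((2*E)) = (531 + d)*(1/(2*E)) = (531 + d)/(2*E))
C(431, W(Y(-2))) - x = (½)*(531 + (-4 - 2))/431 - 1*(-17992) = (½)*(1/431)*(531 - 6) + 17992 = (½)*(1/431)*525 + 17992 = 525/862 + 17992 = 15509629/862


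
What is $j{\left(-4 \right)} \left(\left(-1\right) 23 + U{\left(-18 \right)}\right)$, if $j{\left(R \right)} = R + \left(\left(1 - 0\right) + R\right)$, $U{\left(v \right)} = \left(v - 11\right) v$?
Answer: $-3493$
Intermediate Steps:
$U{\left(v \right)} = v \left(-11 + v\right)$ ($U{\left(v \right)} = \left(-11 + v\right) v = v \left(-11 + v\right)$)
$j{\left(R \right)} = 1 + 2 R$ ($j{\left(R \right)} = R + \left(\left(1 + 0\right) + R\right) = R + \left(1 + R\right) = 1 + 2 R$)
$j{\left(-4 \right)} \left(\left(-1\right) 23 + U{\left(-18 \right)}\right) = \left(1 + 2 \left(-4\right)\right) \left(\left(-1\right) 23 - 18 \left(-11 - 18\right)\right) = \left(1 - 8\right) \left(-23 - -522\right) = - 7 \left(-23 + 522\right) = \left(-7\right) 499 = -3493$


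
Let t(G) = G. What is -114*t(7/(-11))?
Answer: 798/11 ≈ 72.545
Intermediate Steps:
-114*t(7/(-11)) = -798/(-11) = -798*(-1)/11 = -114*(-7/11) = 798/11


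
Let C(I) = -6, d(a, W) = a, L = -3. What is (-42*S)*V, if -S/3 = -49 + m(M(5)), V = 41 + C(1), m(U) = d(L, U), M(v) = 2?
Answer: -229320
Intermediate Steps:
m(U) = -3
V = 35 (V = 41 - 6 = 35)
S = 156 (S = -3*(-49 - 3) = -3*(-52) = 156)
(-42*S)*V = -42*156*35 = -6552*35 = -229320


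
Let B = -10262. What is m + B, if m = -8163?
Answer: -18425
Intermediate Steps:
m + B = -8163 - 10262 = -18425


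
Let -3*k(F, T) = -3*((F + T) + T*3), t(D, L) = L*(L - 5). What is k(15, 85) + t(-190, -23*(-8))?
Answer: 33291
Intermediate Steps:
t(D, L) = L*(-5 + L)
k(F, T) = F + 4*T (k(F, T) = -(-1)*((F + T) + T*3) = -(-1)*((F + T) + 3*T) = -(-1)*(F + 4*T) = -(-12*T - 3*F)/3 = F + 4*T)
k(15, 85) + t(-190, -23*(-8)) = (15 + 4*85) + (-23*(-8))*(-5 - 23*(-8)) = (15 + 340) + 184*(-5 + 184) = 355 + 184*179 = 355 + 32936 = 33291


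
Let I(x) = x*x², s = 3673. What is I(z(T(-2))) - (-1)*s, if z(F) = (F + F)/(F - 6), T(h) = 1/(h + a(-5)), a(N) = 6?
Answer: 44689383/12167 ≈ 3673.0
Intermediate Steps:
T(h) = 1/(6 + h) (T(h) = 1/(h + 6) = 1/(6 + h))
z(F) = 2*F/(-6 + F) (z(F) = (2*F)/(-6 + F) = 2*F/(-6 + F))
I(x) = x³
I(z(T(-2))) - (-1)*s = (2/((6 - 2)*(-6 + 1/(6 - 2))))³ - (-1)*3673 = (2/(4*(-6 + 1/4)))³ - 1*(-3673) = (2*(¼)/(-6 + ¼))³ + 3673 = (2*(¼)/(-23/4))³ + 3673 = (2*(¼)*(-4/23))³ + 3673 = (-2/23)³ + 3673 = -8/12167 + 3673 = 44689383/12167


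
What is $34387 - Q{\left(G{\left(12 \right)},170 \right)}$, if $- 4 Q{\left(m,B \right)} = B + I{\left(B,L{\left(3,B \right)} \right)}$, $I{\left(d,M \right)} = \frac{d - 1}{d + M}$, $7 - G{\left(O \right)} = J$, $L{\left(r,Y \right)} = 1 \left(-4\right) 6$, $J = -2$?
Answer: $\frac{20106997}{584} \approx 34430.0$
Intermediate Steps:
$L{\left(r,Y \right)} = -24$ ($L{\left(r,Y \right)} = \left(-4\right) 6 = -24$)
$G{\left(O \right)} = 9$ ($G{\left(O \right)} = 7 - -2 = 7 + 2 = 9$)
$I{\left(d,M \right)} = \frac{-1 + d}{M + d}$
$Q{\left(m,B \right)} = - \frac{B}{4} - \frac{-1 + B}{4 \left(-24 + B\right)}$ ($Q{\left(m,B \right)} = - \frac{B + \frac{-1 + B}{-24 + B}}{4} = - \frac{B}{4} - \frac{-1 + B}{4 \left(-24 + B\right)}$)
$34387 - Q{\left(G{\left(12 \right)},170 \right)} = 34387 - \frac{1 - 170 - 170 \left(-24 + 170\right)}{4 \left(-24 + 170\right)} = 34387 - \frac{1 - 170 - 170 \cdot 146}{4 \cdot 146} = 34387 - \frac{1}{4} \cdot \frac{1}{146} \left(1 - 170 - 24820\right) = 34387 - \frac{1}{4} \cdot \frac{1}{146} \left(-24989\right) = 34387 - - \frac{24989}{584} = 34387 + \frac{24989}{584} = \frac{20106997}{584}$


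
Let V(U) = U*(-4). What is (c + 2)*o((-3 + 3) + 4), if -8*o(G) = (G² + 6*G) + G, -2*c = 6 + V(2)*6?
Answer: -253/2 ≈ -126.50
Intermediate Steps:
V(U) = -4*U
c = 21 (c = -(6 - 4*2*6)/2 = -(6 - 8*6)/2 = -(6 - 48)/2 = -½*(-42) = 21)
o(G) = -7*G/8 - G²/8 (o(G) = -((G² + 6*G) + G)/8 = -(G² + 7*G)/8 = -7*G/8 - G²/8)
(c + 2)*o((-3 + 3) + 4) = (21 + 2)*(-((-3 + 3) + 4)*(7 + ((-3 + 3) + 4))/8) = 23*(-(0 + 4)*(7 + (0 + 4))/8) = 23*(-⅛*4*(7 + 4)) = 23*(-⅛*4*11) = 23*(-11/2) = -253/2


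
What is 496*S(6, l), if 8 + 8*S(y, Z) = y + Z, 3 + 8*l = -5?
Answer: -186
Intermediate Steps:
l = -1 (l = -3/8 + (1/8)*(-5) = -3/8 - 5/8 = -1)
S(y, Z) = -1 + Z/8 + y/8 (S(y, Z) = -1 + (y + Z)/8 = -1 + (Z + y)/8 = -1 + (Z/8 + y/8) = -1 + Z/8 + y/8)
496*S(6, l) = 496*(-1 + (1/8)*(-1) + (1/8)*6) = 496*(-1 - 1/8 + 3/4) = 496*(-3/8) = -186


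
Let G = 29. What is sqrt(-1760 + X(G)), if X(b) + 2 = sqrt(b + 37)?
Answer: sqrt(-1762 + sqrt(66)) ≈ 41.879*I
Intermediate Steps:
X(b) = -2 + sqrt(37 + b) (X(b) = -2 + sqrt(b + 37) = -2 + sqrt(37 + b))
sqrt(-1760 + X(G)) = sqrt(-1760 + (-2 + sqrt(37 + 29))) = sqrt(-1760 + (-2 + sqrt(66))) = sqrt(-1762 + sqrt(66))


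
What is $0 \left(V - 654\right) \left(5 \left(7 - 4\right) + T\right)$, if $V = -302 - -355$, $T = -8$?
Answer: $0$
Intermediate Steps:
$V = 53$ ($V = -302 + 355 = 53$)
$0 \left(V - 654\right) \left(5 \left(7 - 4\right) + T\right) = 0 \left(53 - 654\right) \left(5 \left(7 - 4\right) - 8\right) = 0 \left(- 601 \left(5 \cdot 3 - 8\right)\right) = 0 \left(- 601 \left(15 - 8\right)\right) = 0 \left(\left(-601\right) 7\right) = 0 \left(-4207\right) = 0$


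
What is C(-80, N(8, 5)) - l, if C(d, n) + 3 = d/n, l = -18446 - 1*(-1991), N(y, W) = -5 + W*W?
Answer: 16448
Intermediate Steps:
N(y, W) = -5 + W²
l = -16455 (l = -18446 + 1991 = -16455)
C(d, n) = -3 + d/n
C(-80, N(8, 5)) - l = (-3 - 80/(-5 + 5²)) - 1*(-16455) = (-3 - 80/(-5 + 25)) + 16455 = (-3 - 80/20) + 16455 = (-3 - 80*1/20) + 16455 = (-3 - 4) + 16455 = -7 + 16455 = 16448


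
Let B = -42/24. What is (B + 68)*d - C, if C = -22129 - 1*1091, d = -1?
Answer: 92615/4 ≈ 23154.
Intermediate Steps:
B = -7/4 (B = -42*1/24 = -7/4 ≈ -1.7500)
C = -23220 (C = -22129 - 1091 = -23220)
(B + 68)*d - C = (-7/4 + 68)*(-1) - 1*(-23220) = (265/4)*(-1) + 23220 = -265/4 + 23220 = 92615/4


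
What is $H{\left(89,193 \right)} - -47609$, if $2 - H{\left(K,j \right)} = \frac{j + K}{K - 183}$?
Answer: $47614$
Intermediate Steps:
$H{\left(K,j \right)} = 2 - \frac{K + j}{-183 + K}$ ($H{\left(K,j \right)} = 2 - \frac{j + K}{K - 183} = 2 - \frac{K + j}{-183 + K}$)
$H{\left(89,193 \right)} - -47609 = \frac{-366 + 89 - 193}{-183 + 89} - -47609 = \frac{-366 + 89 - 193}{-94} + 47609 = \left(- \frac{1}{94}\right) \left(-470\right) + 47609 = 5 + 47609 = 47614$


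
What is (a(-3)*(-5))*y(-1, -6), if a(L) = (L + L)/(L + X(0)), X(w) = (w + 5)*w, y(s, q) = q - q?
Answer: 0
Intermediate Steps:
y(s, q) = 0
X(w) = w*(5 + w) (X(w) = (5 + w)*w = w*(5 + w))
a(L) = 2 (a(L) = (L + L)/(L + 0*(5 + 0)) = (2*L)/(L + 0*5) = (2*L)/(L + 0) = (2*L)/L = 2)
(a(-3)*(-5))*y(-1, -6) = (2*(-5))*0 = -10*0 = 0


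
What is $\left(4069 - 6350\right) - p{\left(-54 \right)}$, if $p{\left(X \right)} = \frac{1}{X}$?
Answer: $- \frac{123173}{54} \approx -2281.0$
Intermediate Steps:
$\left(4069 - 6350\right) - p{\left(-54 \right)} = \left(4069 - 6350\right) - \frac{1}{-54} = -2281 - - \frac{1}{54} = -2281 + \frac{1}{54} = - \frac{123173}{54}$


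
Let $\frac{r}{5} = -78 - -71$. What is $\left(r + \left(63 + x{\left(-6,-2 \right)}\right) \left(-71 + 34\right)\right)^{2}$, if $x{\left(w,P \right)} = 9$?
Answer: $7284601$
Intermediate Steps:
$r = -35$ ($r = 5 \left(-78 - -71\right) = 5 \left(-78 + 71\right) = 5 \left(-7\right) = -35$)
$\left(r + \left(63 + x{\left(-6,-2 \right)}\right) \left(-71 + 34\right)\right)^{2} = \left(-35 + \left(63 + 9\right) \left(-71 + 34\right)\right)^{2} = \left(-35 + 72 \left(-37\right)\right)^{2} = \left(-35 - 2664\right)^{2} = \left(-2699\right)^{2} = 7284601$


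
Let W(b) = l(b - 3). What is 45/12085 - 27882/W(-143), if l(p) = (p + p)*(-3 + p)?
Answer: -33499611/52579418 ≈ -0.63712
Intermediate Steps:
l(p) = 2*p*(-3 + p) (l(p) = (2*p)*(-3 + p) = 2*p*(-3 + p))
W(b) = 2*(-6 + b)*(-3 + b) (W(b) = 2*(b - 3)*(-3 + (b - 3)) = 2*(-3 + b)*(-3 + (-3 + b)) = 2*(-3 + b)*(-6 + b) = 2*(-6 + b)*(-3 + b))
45/12085 - 27882/W(-143) = 45/12085 - 27882*1/(2*(-6 - 143)*(-3 - 143)) = 45*(1/12085) - 27882/(2*(-149)*(-146)) = 9/2417 - 27882/43508 = 9/2417 - 27882*1/43508 = 9/2417 - 13941/21754 = -33499611/52579418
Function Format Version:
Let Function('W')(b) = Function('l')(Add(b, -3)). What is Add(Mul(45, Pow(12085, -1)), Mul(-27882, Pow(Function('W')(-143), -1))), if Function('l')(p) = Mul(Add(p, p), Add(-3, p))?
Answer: Rational(-33499611, 52579418) ≈ -0.63712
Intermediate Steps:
Function('l')(p) = Mul(2, p, Add(-3, p)) (Function('l')(p) = Mul(Mul(2, p), Add(-3, p)) = Mul(2, p, Add(-3, p)))
Function('W')(b) = Mul(2, Add(-6, b), Add(-3, b)) (Function('W')(b) = Mul(2, Add(b, -3), Add(-3, Add(b, -3))) = Mul(2, Add(-3, b), Add(-3, Add(-3, b))) = Mul(2, Add(-3, b), Add(-6, b)) = Mul(2, Add(-6, b), Add(-3, b)))
Add(Mul(45, Pow(12085, -1)), Mul(-27882, Pow(Function('W')(-143), -1))) = Add(Mul(45, Pow(12085, -1)), Mul(-27882, Pow(Mul(2, Add(-6, -143), Add(-3, -143)), -1))) = Add(Mul(45, Rational(1, 12085)), Mul(-27882, Pow(Mul(2, -149, -146), -1))) = Add(Rational(9, 2417), Mul(-27882, Pow(43508, -1))) = Add(Rational(9, 2417), Mul(-27882, Rational(1, 43508))) = Add(Rational(9, 2417), Rational(-13941, 21754)) = Rational(-33499611, 52579418)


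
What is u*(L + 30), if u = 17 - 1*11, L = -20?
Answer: 60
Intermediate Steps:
u = 6 (u = 17 - 11 = 6)
u*(L + 30) = 6*(-20 + 30) = 6*10 = 60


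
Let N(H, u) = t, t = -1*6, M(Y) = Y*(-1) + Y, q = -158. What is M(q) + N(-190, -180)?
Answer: -6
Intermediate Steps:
M(Y) = 0 (M(Y) = -Y + Y = 0)
t = -6
N(H, u) = -6
M(q) + N(-190, -180) = 0 - 6 = -6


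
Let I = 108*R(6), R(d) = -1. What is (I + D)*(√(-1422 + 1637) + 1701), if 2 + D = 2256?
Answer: 3650346 + 2146*√215 ≈ 3.6818e+6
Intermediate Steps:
D = 2254 (D = -2 + 2256 = 2254)
I = -108 (I = 108*(-1) = -108)
(I + D)*(√(-1422 + 1637) + 1701) = (-108 + 2254)*(√(-1422 + 1637) + 1701) = 2146*(√215 + 1701) = 2146*(1701 + √215) = 3650346 + 2146*√215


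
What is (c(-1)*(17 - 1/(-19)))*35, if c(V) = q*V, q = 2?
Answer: -22680/19 ≈ -1193.7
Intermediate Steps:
c(V) = 2*V
(c(-1)*(17 - 1/(-19)))*35 = ((2*(-1))*(17 - 1/(-19)))*35 = -2*(17 - 1*(-1/19))*35 = -2*(17 + 1/19)*35 = -2*324/19*35 = -648/19*35 = -22680/19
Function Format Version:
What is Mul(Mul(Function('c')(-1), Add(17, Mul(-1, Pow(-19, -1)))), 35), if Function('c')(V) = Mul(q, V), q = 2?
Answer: Rational(-22680, 19) ≈ -1193.7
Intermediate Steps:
Function('c')(V) = Mul(2, V)
Mul(Mul(Function('c')(-1), Add(17, Mul(-1, Pow(-19, -1)))), 35) = Mul(Mul(Mul(2, -1), Add(17, Mul(-1, Pow(-19, -1)))), 35) = Mul(Mul(-2, Add(17, Mul(-1, Rational(-1, 19)))), 35) = Mul(Mul(-2, Add(17, Rational(1, 19))), 35) = Mul(Mul(-2, Rational(324, 19)), 35) = Mul(Rational(-648, 19), 35) = Rational(-22680, 19)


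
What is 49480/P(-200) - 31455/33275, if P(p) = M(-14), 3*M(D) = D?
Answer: -493978137/46585 ≈ -10604.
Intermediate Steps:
M(D) = D/3
P(p) = -14/3 (P(p) = (⅓)*(-14) = -14/3)
49480/P(-200) - 31455/33275 = 49480/(-14/3) - 31455/33275 = 49480*(-3/14) - 31455*1/33275 = -74220/7 - 6291/6655 = -493978137/46585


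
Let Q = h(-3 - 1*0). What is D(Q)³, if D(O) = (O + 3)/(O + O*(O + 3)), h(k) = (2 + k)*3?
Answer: 0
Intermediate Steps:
h(k) = 6 + 3*k
Q = -3 (Q = 6 + 3*(-3 - 1*0) = 6 + 3*(-3 + 0) = 6 + 3*(-3) = 6 - 9 = -3)
D(O) = (3 + O)/(O + O*(3 + O))
D(Q)³ = ((3 - 3)/((-3)*(4 - 3)))³ = (-⅓*0/1)³ = (-⅓*1*0)³ = 0³ = 0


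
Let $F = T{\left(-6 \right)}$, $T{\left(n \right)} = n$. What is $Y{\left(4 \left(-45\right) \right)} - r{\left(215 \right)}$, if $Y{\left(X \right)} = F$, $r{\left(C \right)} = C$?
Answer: $-221$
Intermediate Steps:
$F = -6$
$Y{\left(X \right)} = -6$
$Y{\left(4 \left(-45\right) \right)} - r{\left(215 \right)} = -6 - 215 = -221$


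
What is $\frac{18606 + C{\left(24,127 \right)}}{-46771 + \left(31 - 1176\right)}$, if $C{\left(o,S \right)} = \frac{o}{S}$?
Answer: $- \frac{131277}{338074} \approx -0.38831$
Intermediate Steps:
$\frac{18606 + C{\left(24,127 \right)}}{-46771 + \left(31 - 1176\right)} = \frac{18606 + \frac{24}{127}}{-46771 + \left(31 - 1176\right)} = \frac{18606 + 24 \cdot \frac{1}{127}}{-46771 + \left(31 - 1176\right)} = \frac{18606 + \frac{24}{127}}{-46771 - 1145} = \frac{2362986}{127 \left(-47916\right)} = \frac{2362986}{127} \left(- \frac{1}{47916}\right) = - \frac{131277}{338074}$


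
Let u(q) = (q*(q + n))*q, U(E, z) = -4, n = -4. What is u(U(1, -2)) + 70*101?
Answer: 6942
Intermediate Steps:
u(q) = q**2*(-4 + q) (u(q) = (q*(q - 4))*q = (q*(-4 + q))*q = q**2*(-4 + q))
u(U(1, -2)) + 70*101 = (-4)**2*(-4 - 4) + 70*101 = 16*(-8) + 7070 = -128 + 7070 = 6942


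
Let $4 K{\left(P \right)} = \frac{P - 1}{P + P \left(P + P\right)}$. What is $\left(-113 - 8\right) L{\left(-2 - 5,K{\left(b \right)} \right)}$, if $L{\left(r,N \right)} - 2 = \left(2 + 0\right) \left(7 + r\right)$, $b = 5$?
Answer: $-242$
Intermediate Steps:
$K{\left(P \right)} = \frac{-1 + P}{4 \left(P + 2 P^{2}\right)}$ ($K{\left(P \right)} = \frac{\left(P - 1\right) \frac{1}{P + P \left(P + P\right)}}{4} = \frac{\left(-1 + P\right) \frac{1}{P + P 2 P}}{4} = \frac{\left(-1 + P\right) \frac{1}{P + 2 P^{2}}}{4} = \frac{\frac{1}{P + 2 P^{2}} \left(-1 + P\right)}{4} = \frac{-1 + P}{4 \left(P + 2 P^{2}\right)}$)
$L{\left(r,N \right)} = 16 + 2 r$ ($L{\left(r,N \right)} = 2 + \left(2 + 0\right) \left(7 + r\right) = 2 + 2 \left(7 + r\right) = 2 + \left(14 + 2 r\right) = 16 + 2 r$)
$\left(-113 - 8\right) L{\left(-2 - 5,K{\left(b \right)} \right)} = \left(-113 - 8\right) \left(16 + 2 \left(-2 - 5\right)\right) = - 121 \left(16 + 2 \left(-7\right)\right) = - 121 \left(16 - 14\right) = \left(-121\right) 2 = -242$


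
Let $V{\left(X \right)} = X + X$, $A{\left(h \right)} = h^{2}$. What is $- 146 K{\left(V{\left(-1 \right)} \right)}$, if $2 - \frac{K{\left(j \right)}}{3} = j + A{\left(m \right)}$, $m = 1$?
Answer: $-1314$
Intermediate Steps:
$V{\left(X \right)} = 2 X$
$K{\left(j \right)} = 3 - 3 j$ ($K{\left(j \right)} = 6 - 3 \left(j + 1^{2}\right) = 6 - 3 \left(j + 1\right) = 6 - 3 \left(1 + j\right) = 6 - \left(3 + 3 j\right) = 3 - 3 j$)
$- 146 K{\left(V{\left(-1 \right)} \right)} = - 146 \left(3 - 3 \cdot 2 \left(-1\right)\right) = - 146 \left(3 - -6\right) = - 146 \left(3 + 6\right) = \left(-146\right) 9 = -1314$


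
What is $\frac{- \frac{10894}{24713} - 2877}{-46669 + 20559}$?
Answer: $\frac{1094003}{9927022} \approx 0.1102$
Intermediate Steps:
$\frac{- \frac{10894}{24713} - 2877}{-46669 + 20559} = \frac{\left(-10894\right) \frac{1}{24713} - 2877}{-26110} = \left(- \frac{838}{1901} - 2877\right) \left(- \frac{1}{26110}\right) = \left(- \frac{5470015}{1901}\right) \left(- \frac{1}{26110}\right) = \frac{1094003}{9927022}$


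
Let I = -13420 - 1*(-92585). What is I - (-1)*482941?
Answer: 562106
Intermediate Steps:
I = 79165 (I = -13420 + 92585 = 79165)
I - (-1)*482941 = 79165 - (-1)*482941 = 79165 - 1*(-482941) = 79165 + 482941 = 562106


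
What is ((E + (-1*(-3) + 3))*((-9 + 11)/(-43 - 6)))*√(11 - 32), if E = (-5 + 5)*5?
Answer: -12*I*√21/49 ≈ -1.1223*I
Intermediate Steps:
E = 0 (E = 0*5 = 0)
((E + (-1*(-3) + 3))*((-9 + 11)/(-43 - 6)))*√(11 - 32) = ((0 + (-1*(-3) + 3))*((-9 + 11)/(-43 - 6)))*√(11 - 32) = ((0 + (3 + 3))*(2/(-49)))*√(-21) = ((0 + 6)*(2*(-1/49)))*(I*√21) = (6*(-2/49))*(I*√21) = -12*I*√21/49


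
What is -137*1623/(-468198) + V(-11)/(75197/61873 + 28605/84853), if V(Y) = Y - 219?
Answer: -4943408840125561/33474383622042 ≈ -147.68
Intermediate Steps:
V(Y) = -219 + Y
-137*1623/(-468198) + V(-11)/(75197/61873 + 28605/84853) = -137*1623/(-468198) + (-219 - 11)/(75197/61873 + 28605/84853) = -222351*(-1/468198) - 230/(75197*(1/61873) + 28605*(1/84853)) = 74117/156066 - 230/(75197/61873 + 28605/84853) = 74117/156066 - 230/8150568206/5250109669 = 74117/156066 - 230*5250109669/8150568206 = 74117/156066 - 603762611935/4075284103 = -4943408840125561/33474383622042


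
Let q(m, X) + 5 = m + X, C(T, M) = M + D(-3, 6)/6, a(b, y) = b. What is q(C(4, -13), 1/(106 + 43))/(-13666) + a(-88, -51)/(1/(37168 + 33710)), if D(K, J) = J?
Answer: -6350264510622/1018117 ≈ -6.2373e+6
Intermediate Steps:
C(T, M) = 1 + M (C(T, M) = M + 6/6 = M + 6*(⅙) = M + 1 = 1 + M)
q(m, X) = -5 + X + m (q(m, X) = -5 + (m + X) = -5 + (X + m) = -5 + X + m)
q(C(4, -13), 1/(106 + 43))/(-13666) + a(-88, -51)/(1/(37168 + 33710)) = (-5 + 1/(106 + 43) + (1 - 13))/(-13666) - 88/(1/(37168 + 33710)) = (-5 + 1/149 - 12)*(-1/13666) - 88/(1/70878) = (-5 + 1/149 - 12)*(-1/13666) - 88/1/70878 = -2532/149*(-1/13666) - 88*70878 = 1266/1018117 - 6237264 = -6350264510622/1018117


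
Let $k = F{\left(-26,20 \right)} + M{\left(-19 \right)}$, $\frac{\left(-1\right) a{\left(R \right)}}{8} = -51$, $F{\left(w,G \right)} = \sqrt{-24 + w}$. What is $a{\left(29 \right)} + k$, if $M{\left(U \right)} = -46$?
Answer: $362 + 5 i \sqrt{2} \approx 362.0 + 7.0711 i$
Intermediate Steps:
$a{\left(R \right)} = 408$ ($a{\left(R \right)} = \left(-8\right) \left(-51\right) = 408$)
$k = -46 + 5 i \sqrt{2}$ ($k = \sqrt{-24 - 26} - 46 = \sqrt{-50} - 46 = 5 i \sqrt{2} - 46 = -46 + 5 i \sqrt{2} \approx -46.0 + 7.0711 i$)
$a{\left(29 \right)} + k = 408 - \left(46 - 5 i \sqrt{2}\right) = 362 + 5 i \sqrt{2}$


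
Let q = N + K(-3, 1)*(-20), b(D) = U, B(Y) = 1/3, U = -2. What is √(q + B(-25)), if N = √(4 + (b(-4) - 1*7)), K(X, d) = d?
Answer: √(-177 + 9*I*√5)/3 ≈ 0.2517 + 4.4418*I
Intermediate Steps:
B(Y) = ⅓
b(D) = -2
N = I*√5 (N = √(4 + (-2 - 1*7)) = √(4 + (-2 - 7)) = √(4 - 9) = √(-5) = I*√5 ≈ 2.2361*I)
q = -20 + I*√5 (q = I*√5 + 1*(-20) = I*√5 - 20 = -20 + I*√5 ≈ -20.0 + 2.2361*I)
√(q + B(-25)) = √((-20 + I*√5) + ⅓) = √(-59/3 + I*√5)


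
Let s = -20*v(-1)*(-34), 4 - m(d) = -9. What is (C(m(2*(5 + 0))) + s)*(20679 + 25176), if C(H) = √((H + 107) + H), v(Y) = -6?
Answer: -187088400 + 45855*√133 ≈ -1.8656e+8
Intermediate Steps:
m(d) = 13 (m(d) = 4 - 1*(-9) = 4 + 9 = 13)
s = -4080 (s = -20*(-6)*(-34) = 120*(-34) = -4080)
C(H) = √(107 + 2*H) (C(H) = √((107 + H) + H) = √(107 + 2*H))
(C(m(2*(5 + 0))) + s)*(20679 + 25176) = (√(107 + 2*13) - 4080)*(20679 + 25176) = (√(107 + 26) - 4080)*45855 = (√133 - 4080)*45855 = (-4080 + √133)*45855 = -187088400 + 45855*√133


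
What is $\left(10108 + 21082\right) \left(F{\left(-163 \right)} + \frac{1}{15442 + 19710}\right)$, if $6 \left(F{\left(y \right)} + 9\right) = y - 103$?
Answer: $- \frac{87711223615}{52728} \approx -1.6635 \cdot 10^{6}$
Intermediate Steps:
$F{\left(y \right)} = - \frac{157}{6} + \frac{y}{6}$ ($F{\left(y \right)} = -9 + \frac{y - 103}{6} = -9 + \frac{-103 + y}{6} = -9 + \left(- \frac{103}{6} + \frac{y}{6}\right) = - \frac{157}{6} + \frac{y}{6}$)
$\left(10108 + 21082\right) \left(F{\left(-163 \right)} + \frac{1}{15442 + 19710}\right) = \left(10108 + 21082\right) \left(\left(- \frac{157}{6} + \frac{1}{6} \left(-163\right)\right) + \frac{1}{15442 + 19710}\right) = 31190 \left(\left(- \frac{157}{6} - \frac{163}{6}\right) + \frac{1}{35152}\right) = 31190 \left(- \frac{160}{3} + \frac{1}{35152}\right) = 31190 \left(- \frac{5624317}{105456}\right) = - \frac{87711223615}{52728}$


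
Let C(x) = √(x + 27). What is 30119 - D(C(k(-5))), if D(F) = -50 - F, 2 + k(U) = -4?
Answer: 30169 + √21 ≈ 30174.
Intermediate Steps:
k(U) = -6 (k(U) = -2 - 4 = -6)
C(x) = √(27 + x)
30119 - D(C(k(-5))) = 30119 - (-50 - √(27 - 6)) = 30119 - (-50 - √21) = 30119 + (50 + √21) = 30169 + √21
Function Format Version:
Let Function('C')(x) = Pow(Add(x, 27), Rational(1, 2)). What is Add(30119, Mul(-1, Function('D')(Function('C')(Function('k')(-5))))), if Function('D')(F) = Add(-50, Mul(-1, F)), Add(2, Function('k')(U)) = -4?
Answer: Add(30169, Pow(21, Rational(1, 2))) ≈ 30174.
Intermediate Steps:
Function('k')(U) = -6 (Function('k')(U) = Add(-2, -4) = -6)
Function('C')(x) = Pow(Add(27, x), Rational(1, 2))
Add(30119, Mul(-1, Function('D')(Function('C')(Function('k')(-5))))) = Add(30119, Mul(-1, Add(-50, Mul(-1, Pow(Add(27, -6), Rational(1, 2)))))) = Add(30119, Mul(-1, Add(-50, Mul(-1, Pow(21, Rational(1, 2)))))) = Add(30119, Add(50, Pow(21, Rational(1, 2)))) = Add(30169, Pow(21, Rational(1, 2)))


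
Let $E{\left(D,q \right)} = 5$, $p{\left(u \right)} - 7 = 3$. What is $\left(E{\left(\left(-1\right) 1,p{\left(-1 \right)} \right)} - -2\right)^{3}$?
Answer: $343$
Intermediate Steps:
$p{\left(u \right)} = 10$ ($p{\left(u \right)} = 7 + 3 = 10$)
$\left(E{\left(\left(-1\right) 1,p{\left(-1 \right)} \right)} - -2\right)^{3} = \left(5 - -2\right)^{3} = \left(5 + 2\right)^{3} = 7^{3} = 343$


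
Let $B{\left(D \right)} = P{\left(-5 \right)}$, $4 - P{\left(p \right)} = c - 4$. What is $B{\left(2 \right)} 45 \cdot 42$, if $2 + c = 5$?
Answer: $9450$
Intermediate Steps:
$c = 3$ ($c = -2 + 5 = 3$)
$P{\left(p \right)} = 5$ ($P{\left(p \right)} = 4 - \left(3 - 4\right) = 4 - -1 = 4 + 1 = 5$)
$B{\left(D \right)} = 5$
$B{\left(2 \right)} 45 \cdot 42 = 5 \cdot 45 \cdot 42 = 225 \cdot 42 = 9450$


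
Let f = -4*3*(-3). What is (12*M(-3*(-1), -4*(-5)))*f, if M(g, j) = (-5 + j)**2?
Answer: 97200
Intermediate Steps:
f = 36 (f = -12*(-3) = 36)
(12*M(-3*(-1), -4*(-5)))*f = (12*(-5 - 4*(-5))**2)*36 = (12*(-5 + 20)**2)*36 = (12*15**2)*36 = (12*225)*36 = 2700*36 = 97200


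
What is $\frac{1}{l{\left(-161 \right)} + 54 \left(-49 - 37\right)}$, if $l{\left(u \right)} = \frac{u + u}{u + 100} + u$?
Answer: $- \frac{61}{292783} \approx -0.00020835$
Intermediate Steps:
$l{\left(u \right)} = u + \frac{2 u}{100 + u}$ ($l{\left(u \right)} = \frac{2 u}{100 + u} + u = u + \frac{2 u}{100 + u}$)
$\frac{1}{l{\left(-161 \right)} + 54 \left(-49 - 37\right)} = \frac{1}{- \frac{161 \left(102 - 161\right)}{100 - 161} + 54 \left(-49 - 37\right)} = \frac{1}{\left(-161\right) \frac{1}{-61} \left(-59\right) + 54 \left(-86\right)} = \frac{1}{\left(-161\right) \left(- \frac{1}{61}\right) \left(-59\right) - 4644} = \frac{1}{- \frac{9499}{61} - 4644} = \frac{1}{- \frac{292783}{61}} = - \frac{61}{292783}$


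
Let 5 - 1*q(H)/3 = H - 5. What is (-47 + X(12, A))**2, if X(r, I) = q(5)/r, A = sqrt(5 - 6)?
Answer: 33489/16 ≈ 2093.1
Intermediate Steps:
A = I (A = sqrt(-1) = I ≈ 1.0*I)
q(H) = 30 - 3*H (q(H) = 15 - 3*(H - 5) = 15 - 3*(-5 + H) = 15 + (15 - 3*H) = 30 - 3*H)
X(r, I) = 15/r (X(r, I) = (30 - 3*5)/r = (30 - 15)/r = 15/r)
(-47 + X(12, A))**2 = (-47 + 15/12)**2 = (-47 + 15*(1/12))**2 = (-47 + 5/4)**2 = (-183/4)**2 = 33489/16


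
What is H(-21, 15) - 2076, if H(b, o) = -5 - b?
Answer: -2060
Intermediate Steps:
H(-21, 15) - 2076 = (-5 - 1*(-21)) - 2076 = (-5 + 21) - 2076 = 16 - 2076 = -2060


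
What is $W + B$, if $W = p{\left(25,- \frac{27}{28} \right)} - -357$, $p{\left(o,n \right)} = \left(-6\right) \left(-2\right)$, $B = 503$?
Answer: $872$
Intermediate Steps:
$p{\left(o,n \right)} = 12$
$W = 369$ ($W = 12 - -357 = 12 + 357 = 369$)
$W + B = 369 + 503 = 872$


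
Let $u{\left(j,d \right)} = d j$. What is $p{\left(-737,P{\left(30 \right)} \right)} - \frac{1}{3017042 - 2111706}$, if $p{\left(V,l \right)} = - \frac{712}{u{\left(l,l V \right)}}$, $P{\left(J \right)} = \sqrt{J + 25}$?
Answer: $\frac{644558697}{36697794760} \approx 0.017564$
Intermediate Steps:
$P{\left(J \right)} = \sqrt{25 + J}$
$p{\left(V,l \right)} = - \frac{712}{V l^{2}}$ ($p{\left(V,l \right)} = - \frac{712}{l V l} = - \frac{712}{V l l} = - \frac{712}{V l^{2}}$)
$p{\left(-737,P{\left(30 \right)} \right)} - \frac{1}{3017042 - 2111706} = - \frac{712}{\left(-737\right) \left(25 + 30\right)} - \frac{1}{3017042 - 2111706} = \left(-712\right) \left(- \frac{1}{737}\right) \frac{1}{55} - \frac{1}{905336} = \frac{712}{40535} - \frac{1}{905336} = \frac{644558697}{36697794760}$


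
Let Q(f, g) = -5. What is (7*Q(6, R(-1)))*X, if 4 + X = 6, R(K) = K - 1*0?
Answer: -70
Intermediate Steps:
R(K) = K (R(K) = K + 0 = K)
X = 2 (X = -4 + 6 = 2)
(7*Q(6, R(-1)))*X = (7*(-5))*2 = -35*2 = -70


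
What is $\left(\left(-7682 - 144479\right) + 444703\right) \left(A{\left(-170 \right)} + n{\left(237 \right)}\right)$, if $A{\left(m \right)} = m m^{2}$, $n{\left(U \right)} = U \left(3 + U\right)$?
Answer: $-1420619057040$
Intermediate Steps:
$A{\left(m \right)} = m^{3}$
$\left(\left(-7682 - 144479\right) + 444703\right) \left(A{\left(-170 \right)} + n{\left(237 \right)}\right) = \left(\left(-7682 - 144479\right) + 444703\right) \left(\left(-170\right)^{3} + 237 \left(3 + 237\right)\right) = \left(-152161 + 444703\right) \left(-4913000 + 237 \cdot 240\right) = 292542 \left(-4913000 + 56880\right) = 292542 \left(-4856120\right) = -1420619057040$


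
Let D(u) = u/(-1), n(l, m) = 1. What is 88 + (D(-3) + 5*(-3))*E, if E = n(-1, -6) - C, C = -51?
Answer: -536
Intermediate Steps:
D(u) = -u (D(u) = u*(-1) = -u)
E = 52 (E = 1 - 1*(-51) = 1 + 51 = 52)
88 + (D(-3) + 5*(-3))*E = 88 + (-1*(-3) + 5*(-3))*52 = 88 + (3 - 15)*52 = 88 - 12*52 = 88 - 624 = -536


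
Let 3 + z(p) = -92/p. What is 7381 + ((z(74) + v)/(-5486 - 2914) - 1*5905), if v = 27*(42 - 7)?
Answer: 57338249/38850 ≈ 1475.9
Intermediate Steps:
z(p) = -3 - 92/p
v = 945 (v = 27*35 = 945)
7381 + ((z(74) + v)/(-5486 - 2914) - 1*5905) = 7381 + (((-3 - 92/74) + 945)/(-5486 - 2914) - 1*5905) = 7381 + (((-3 - 92*1/74) + 945)/(-8400) - 5905) = 7381 + (((-3 - 46/37) + 945)*(-1/8400) - 5905) = 7381 + ((-157/37 + 945)*(-1/8400) - 5905) = 7381 + ((34808/37)*(-1/8400) - 5905) = 7381 + (-4351/38850 - 5905) = 7381 - 229413601/38850 = 57338249/38850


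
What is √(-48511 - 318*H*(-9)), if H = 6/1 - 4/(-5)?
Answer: I*√726235/5 ≈ 170.44*I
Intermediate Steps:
H = 34/5 (H = 6*1 - 4*(-⅕) = 6 + ⅘ = 34/5 ≈ 6.8000)
√(-48511 - 318*H*(-9)) = √(-48511 - 10812*(-9)/5) = √(-48511 - 318*(-306/5)) = √(-48511 + 97308/5) = √(-145247/5) = I*√726235/5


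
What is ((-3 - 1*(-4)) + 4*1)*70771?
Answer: 353855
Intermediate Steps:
((-3 - 1*(-4)) + 4*1)*70771 = ((-3 + 4) + 4)*70771 = (1 + 4)*70771 = 5*70771 = 353855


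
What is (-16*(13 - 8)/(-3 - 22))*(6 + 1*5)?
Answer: 176/5 ≈ 35.200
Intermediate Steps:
(-16*(13 - 8)/(-3 - 22))*(6 + 1*5) = (-80/(-25))*(6 + 5) = -80*(-1)/25*11 = -16*(-⅕)*11 = (16/5)*11 = 176/5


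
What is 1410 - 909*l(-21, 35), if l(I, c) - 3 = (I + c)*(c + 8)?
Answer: -548535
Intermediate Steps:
l(I, c) = 3 + (8 + c)*(I + c) (l(I, c) = 3 + (I + c)*(c + 8) = 3 + (I + c)*(8 + c) = 3 + (8 + c)*(I + c))
1410 - 909*l(-21, 35) = 1410 - 909*(3 + 35² + 8*(-21) + 8*35 - 21*35) = 1410 - 909*(3 + 1225 - 168 + 280 - 735) = 1410 - 909*605 = 1410 - 549945 = -548535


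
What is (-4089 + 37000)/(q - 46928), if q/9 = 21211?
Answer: 32911/143971 ≈ 0.22859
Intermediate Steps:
q = 190899 (q = 9*21211 = 190899)
(-4089 + 37000)/(q - 46928) = (-4089 + 37000)/(190899 - 46928) = 32911/143971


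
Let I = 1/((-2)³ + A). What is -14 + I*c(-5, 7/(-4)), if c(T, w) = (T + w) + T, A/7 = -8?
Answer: -3537/256 ≈ -13.816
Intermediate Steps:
A = -56 (A = 7*(-8) = -56)
c(T, w) = w + 2*T
I = -1/64 (I = 1/((-2)³ - 56) = 1/(-8 - 56) = 1/(-64) = -1/64 ≈ -0.015625)
-14 + I*c(-5, 7/(-4)) = -14 - (7/(-4) + 2*(-5))/64 = -14 - (7*(-¼) - 10)/64 = -14 - (-7/4 - 10)/64 = -14 - 1/64*(-47/4) = -14 + 47/256 = -3537/256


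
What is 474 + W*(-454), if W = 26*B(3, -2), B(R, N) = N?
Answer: 24082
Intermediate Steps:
W = -52 (W = 26*(-2) = -52)
474 + W*(-454) = 474 - 52*(-454) = 474 + 23608 = 24082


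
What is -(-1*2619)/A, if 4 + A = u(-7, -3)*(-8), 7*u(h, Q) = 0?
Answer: -2619/4 ≈ -654.75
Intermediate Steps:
u(h, Q) = 0 (u(h, Q) = (⅐)*0 = 0)
A = -4 (A = -4 + 0*(-8) = -4 + 0 = -4)
-(-1*2619)/A = -(-1*2619)/(-4) = -(-2619)*(-1)/4 = -1*2619/4 = -2619/4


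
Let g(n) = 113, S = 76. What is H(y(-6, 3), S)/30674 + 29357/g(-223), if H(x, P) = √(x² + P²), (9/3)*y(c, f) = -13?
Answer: 29357/113 + √52153/92022 ≈ 259.80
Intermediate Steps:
y(c, f) = -13/3 (y(c, f) = (⅓)*(-13) = -13/3)
H(x, P) = √(P² + x²)
H(y(-6, 3), S)/30674 + 29357/g(-223) = √(76² + (-13/3)²)/30674 + 29357/113 = √(5776 + 169/9)*(1/30674) + 29357*(1/113) = √(52153/9)*(1/30674) + 29357/113 = (√52153/3)*(1/30674) + 29357/113 = √52153/92022 + 29357/113 = 29357/113 + √52153/92022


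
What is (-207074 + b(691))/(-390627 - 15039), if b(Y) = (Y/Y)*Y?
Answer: 206383/405666 ≈ 0.50875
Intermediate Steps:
b(Y) = Y (b(Y) = 1*Y = Y)
(-207074 + b(691))/(-390627 - 15039) = (-207074 + 691)/(-390627 - 15039) = -206383/(-405666) = -206383*(-1/405666) = 206383/405666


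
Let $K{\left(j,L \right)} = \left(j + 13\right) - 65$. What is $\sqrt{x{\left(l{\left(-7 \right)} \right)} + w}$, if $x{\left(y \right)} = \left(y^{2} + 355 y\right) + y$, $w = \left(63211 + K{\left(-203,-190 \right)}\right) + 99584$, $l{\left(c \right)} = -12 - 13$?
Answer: $\sqrt{154265} \approx 392.77$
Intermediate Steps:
$K{\left(j,L \right)} = -52 + j$ ($K{\left(j,L \right)} = \left(13 + j\right) - 65 = -52 + j$)
$l{\left(c \right)} = -25$
$w = 162540$ ($w = \left(63211 - 255\right) + 99584 = 62956 + 99584 = 162540$)
$x{\left(y \right)} = y^{2} + 356 y$
$\sqrt{x{\left(l{\left(-7 \right)} \right)} + w} = \sqrt{- 25 \left(356 - 25\right) + 162540} = \sqrt{\left(-25\right) 331 + 162540} = \sqrt{-8275 + 162540} = \sqrt{154265}$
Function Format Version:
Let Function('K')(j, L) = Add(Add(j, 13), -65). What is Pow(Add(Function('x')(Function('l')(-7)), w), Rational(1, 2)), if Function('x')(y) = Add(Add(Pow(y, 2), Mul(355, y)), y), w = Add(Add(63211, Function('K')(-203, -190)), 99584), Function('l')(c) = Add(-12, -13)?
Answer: Pow(154265, Rational(1, 2)) ≈ 392.77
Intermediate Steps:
Function('K')(j, L) = Add(-52, j) (Function('K')(j, L) = Add(Add(13, j), -65) = Add(-52, j))
Function('l')(c) = -25
w = 162540 (w = Add(Add(63211, Add(-52, -203)), 99584) = Add(Add(63211, -255), 99584) = Add(62956, 99584) = 162540)
Function('x')(y) = Add(Pow(y, 2), Mul(356, y))
Pow(Add(Function('x')(Function('l')(-7)), w), Rational(1, 2)) = Pow(Add(Mul(-25, Add(356, -25)), 162540), Rational(1, 2)) = Pow(Add(Mul(-25, 331), 162540), Rational(1, 2)) = Pow(Add(-8275, 162540), Rational(1, 2)) = Pow(154265, Rational(1, 2))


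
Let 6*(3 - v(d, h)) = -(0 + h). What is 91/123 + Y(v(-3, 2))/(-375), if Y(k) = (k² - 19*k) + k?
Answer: 24083/27675 ≈ 0.87021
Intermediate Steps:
v(d, h) = 3 + h/6 (v(d, h) = 3 - (-1)*(0 + h)/6 = 3 - (-1)*h/6 = 3 + h/6)
Y(k) = k² - 18*k
91/123 + Y(v(-3, 2))/(-375) = 91/123 + ((3 + (⅙)*2)*(-18 + (3 + (⅙)*2)))/(-375) = 91*(1/123) + ((3 + ⅓)*(-18 + (3 + ⅓)))*(-1/375) = 91/123 + (10*(-18 + 10/3)/3)*(-1/375) = 91/123 + ((10/3)*(-44/3))*(-1/375) = 91/123 - 440/9*(-1/375) = 91/123 + 88/675 = 24083/27675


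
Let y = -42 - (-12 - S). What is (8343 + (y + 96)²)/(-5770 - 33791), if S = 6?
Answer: -4509/13187 ≈ -0.34193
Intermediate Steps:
y = -24 (y = -42 - (-12 - 1*6) = -42 - (-12 - 6) = -42 - 1*(-18) = -42 + 18 = -24)
(8343 + (y + 96)²)/(-5770 - 33791) = (8343 + (-24 + 96)²)/(-5770 - 33791) = (8343 + 72²)/(-39561) = (8343 + 5184)*(-1/39561) = 13527*(-1/39561) = -4509/13187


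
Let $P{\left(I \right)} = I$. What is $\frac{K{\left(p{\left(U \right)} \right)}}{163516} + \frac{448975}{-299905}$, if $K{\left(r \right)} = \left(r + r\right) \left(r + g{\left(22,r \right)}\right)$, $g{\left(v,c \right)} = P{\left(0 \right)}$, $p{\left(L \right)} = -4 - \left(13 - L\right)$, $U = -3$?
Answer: $- \frac{3658733605}{2451963299} \approx -1.4922$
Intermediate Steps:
$p{\left(L \right)} = -17 + L$ ($p{\left(L \right)} = -4 + \left(-13 + L\right) = -17 + L$)
$g{\left(v,c \right)} = 0$
$K{\left(r \right)} = 2 r^{2}$ ($K{\left(r \right)} = \left(r + r\right) \left(r + 0\right) = 2 r r = 2 r^{2}$)
$\frac{K{\left(p{\left(U \right)} \right)}}{163516} + \frac{448975}{-299905} = \frac{2 \left(-17 - 3\right)^{2}}{163516} + \frac{448975}{-299905} = 2 \left(-20\right)^{2} \cdot \frac{1}{163516} + 448975 \left(- \frac{1}{299905}\right) = 2 \cdot 400 \cdot \frac{1}{163516} - \frac{89795}{59981} = 800 \cdot \frac{1}{163516} - \frac{89795}{59981} = \frac{200}{40879} - \frac{89795}{59981} = - \frac{3658733605}{2451963299}$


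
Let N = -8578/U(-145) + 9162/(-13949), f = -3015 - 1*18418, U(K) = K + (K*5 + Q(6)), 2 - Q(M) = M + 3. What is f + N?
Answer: -262084120761/12233273 ≈ -21424.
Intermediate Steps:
Q(M) = -1 - M (Q(M) = 2 - (M + 3) = 2 - (3 + M) = 2 + (-3 - M) = -1 - M)
U(K) = -7 + 6*K (U(K) = K + (K*5 + (-1 - 1*6)) = K + (5*K + (-1 - 6)) = K + (5*K - 7) = K + (-7 + 5*K) = -7 + 6*K)
f = -21433 (f = -3015 - 18418 = -21433)
N = 111619448/12233273 (N = -8578/(-7 + 6*(-145)) + 9162/(-13949) = -8578/(-7 - 870) + 9162*(-1/13949) = -8578/(-877) - 9162/13949 = -8578*(-1/877) - 9162/13949 = 8578/877 - 9162/13949 = 111619448/12233273 ≈ 9.1243)
f + N = -21433 + 111619448/12233273 = -262084120761/12233273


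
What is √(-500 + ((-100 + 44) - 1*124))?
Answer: 2*I*√170 ≈ 26.077*I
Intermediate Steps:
√(-500 + ((-100 + 44) - 1*124)) = √(-500 + (-56 - 124)) = √(-500 - 180) = √(-680) = 2*I*√170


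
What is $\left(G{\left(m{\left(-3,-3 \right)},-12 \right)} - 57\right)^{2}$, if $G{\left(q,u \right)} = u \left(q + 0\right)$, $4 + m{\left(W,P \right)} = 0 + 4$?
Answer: $3249$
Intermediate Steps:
$m{\left(W,P \right)} = 0$ ($m{\left(W,P \right)} = -4 + \left(0 + 4\right) = -4 + 4 = 0$)
$G{\left(q,u \right)} = q u$ ($G{\left(q,u \right)} = u q = q u$)
$\left(G{\left(m{\left(-3,-3 \right)},-12 \right)} - 57\right)^{2} = \left(0 \left(-12\right) - 57\right)^{2} = \left(0 - 57\right)^{2} = \left(-57\right)^{2} = 3249$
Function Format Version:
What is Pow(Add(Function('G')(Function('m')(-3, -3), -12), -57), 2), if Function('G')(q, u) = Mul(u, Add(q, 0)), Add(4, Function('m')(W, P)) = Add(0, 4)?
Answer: 3249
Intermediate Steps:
Function('m')(W, P) = 0 (Function('m')(W, P) = Add(-4, Add(0, 4)) = Add(-4, 4) = 0)
Function('G')(q, u) = Mul(q, u) (Function('G')(q, u) = Mul(u, q) = Mul(q, u))
Pow(Add(Function('G')(Function('m')(-3, -3), -12), -57), 2) = Pow(Add(Mul(0, -12), -57), 2) = Pow(Add(0, -57), 2) = Pow(-57, 2) = 3249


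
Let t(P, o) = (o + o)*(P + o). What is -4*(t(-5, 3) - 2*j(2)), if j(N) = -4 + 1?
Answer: 24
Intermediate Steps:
j(N) = -3
t(P, o) = 2*o*(P + o) (t(P, o) = (2*o)*(P + o) = 2*o*(P + o))
-4*(t(-5, 3) - 2*j(2)) = -4*(2*3*(-5 + 3) - 2*(-3)) = -4*(2*3*(-2) + 6) = -4*(-12 + 6) = -4*(-6) = 24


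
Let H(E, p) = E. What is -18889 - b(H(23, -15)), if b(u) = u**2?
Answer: -19418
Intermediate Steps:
-18889 - b(H(23, -15)) = -18889 - 1*23**2 = -18889 - 1*529 = -18889 - 529 = -19418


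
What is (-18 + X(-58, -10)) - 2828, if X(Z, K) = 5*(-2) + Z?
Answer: -2914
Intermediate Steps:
X(Z, K) = -10 + Z
(-18 + X(-58, -10)) - 2828 = (-18 + (-10 - 58)) - 2828 = (-18 - 68) - 2828 = -86 - 2828 = -2914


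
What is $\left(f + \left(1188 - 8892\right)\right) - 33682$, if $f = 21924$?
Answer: $-19462$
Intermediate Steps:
$\left(f + \left(1188 - 8892\right)\right) - 33682 = \left(21924 + \left(1188 - 8892\right)\right) - 33682 = \left(21924 - 7704\right) - 33682 = 14220 - 33682 = -19462$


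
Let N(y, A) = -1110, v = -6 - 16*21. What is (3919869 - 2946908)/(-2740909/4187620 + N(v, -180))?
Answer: -4074390942820/4650999109 ≈ -876.02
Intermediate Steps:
v = -342 (v = -6 - 336 = -342)
(3919869 - 2946908)/(-2740909/4187620 + N(v, -180)) = (3919869 - 2946908)/(-2740909/4187620 - 1110) = 972961/(-2740909*1/4187620 - 1110) = 972961/(-2740909/4187620 - 1110) = 972961/(-4650999109/4187620) = 972961*(-4187620/4650999109) = -4074390942820/4650999109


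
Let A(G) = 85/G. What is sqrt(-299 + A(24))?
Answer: I*sqrt(42546)/12 ≈ 17.189*I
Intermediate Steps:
sqrt(-299 + A(24)) = sqrt(-299 + 85/24) = sqrt(-7091/24) = I*sqrt(42546)/12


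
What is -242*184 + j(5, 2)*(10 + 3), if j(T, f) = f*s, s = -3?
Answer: -44606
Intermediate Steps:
j(T, f) = -3*f (j(T, f) = f*(-3) = -3*f)
-242*184 + j(5, 2)*(10 + 3) = -242*184 + (-3*2)*(10 + 3) = -44528 - 6*13 = -44528 - 78 = -44606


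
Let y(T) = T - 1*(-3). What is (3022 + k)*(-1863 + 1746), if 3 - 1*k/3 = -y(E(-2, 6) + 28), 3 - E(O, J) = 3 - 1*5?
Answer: -367263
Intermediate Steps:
E(O, J) = 5 (E(O, J) = 3 - (3 - 1*5) = 3 - (3 - 5) = 3 - 1*(-2) = 3 + 2 = 5)
y(T) = 3 + T (y(T) = T + 3 = 3 + T)
k = 117 (k = 9 - (-3)*(3 + (5 + 28)) = 9 - (-3)*(3 + 33) = 9 - (-3)*36 = 9 - 3*(-36) = 9 + 108 = 117)
(3022 + k)*(-1863 + 1746) = (3022 + 117)*(-1863 + 1746) = 3139*(-117) = -367263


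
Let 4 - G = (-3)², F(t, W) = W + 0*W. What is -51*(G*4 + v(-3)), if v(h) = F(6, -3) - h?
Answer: 1020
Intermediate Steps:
F(t, W) = W (F(t, W) = W + 0 = W)
G = -5 (G = 4 - 1*(-3)² = 4 - 1*9 = 4 - 9 = -5)
v(h) = -3 - h
-51*(G*4 + v(-3)) = -51*(-5*4 + (-3 - 1*(-3))) = -51*(-20 + (-3 + 3)) = -51*(-20 + 0) = -51*(-20) = 1020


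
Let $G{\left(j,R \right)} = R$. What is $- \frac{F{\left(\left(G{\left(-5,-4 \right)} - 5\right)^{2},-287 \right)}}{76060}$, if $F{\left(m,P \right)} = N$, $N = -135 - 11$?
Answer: $\frac{73}{38030} \approx 0.0019195$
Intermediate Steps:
$N = -146$
$F{\left(m,P \right)} = -146$
$- \frac{F{\left(\left(G{\left(-5,-4 \right)} - 5\right)^{2},-287 \right)}}{76060} = - \frac{-146}{76060} = \left(-1\right) \left(- \frac{73}{38030}\right) = \frac{73}{38030}$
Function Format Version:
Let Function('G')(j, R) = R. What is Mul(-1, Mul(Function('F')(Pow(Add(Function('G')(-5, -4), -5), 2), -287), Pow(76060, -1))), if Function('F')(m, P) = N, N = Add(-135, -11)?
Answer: Rational(73, 38030) ≈ 0.0019195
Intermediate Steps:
N = -146
Function('F')(m, P) = -146
Mul(-1, Mul(Function('F')(Pow(Add(Function('G')(-5, -4), -5), 2), -287), Pow(76060, -1))) = Mul(-1, Mul(-146, Pow(76060, -1))) = Mul(-1, Mul(-146, Rational(1, 76060))) = Mul(-1, Rational(-73, 38030)) = Rational(73, 38030)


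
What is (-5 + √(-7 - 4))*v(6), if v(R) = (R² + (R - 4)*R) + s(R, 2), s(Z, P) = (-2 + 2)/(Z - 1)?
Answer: -240 + 48*I*√11 ≈ -240.0 + 159.2*I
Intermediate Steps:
s(Z, P) = 0 (s(Z, P) = 0/(-1 + Z) = 0)
v(R) = R² + R*(-4 + R) (v(R) = (R² + (R - 4)*R) + 0 = (R² + (-4 + R)*R) + 0 = (R² + R*(-4 + R)) + 0 = R² + R*(-4 + R))
(-5 + √(-7 - 4))*v(6) = (-5 + √(-7 - 4))*(2*6*(-2 + 6)) = (-5 + √(-11))*(2*6*4) = (-5 + I*√11)*48 = -240 + 48*I*√11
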